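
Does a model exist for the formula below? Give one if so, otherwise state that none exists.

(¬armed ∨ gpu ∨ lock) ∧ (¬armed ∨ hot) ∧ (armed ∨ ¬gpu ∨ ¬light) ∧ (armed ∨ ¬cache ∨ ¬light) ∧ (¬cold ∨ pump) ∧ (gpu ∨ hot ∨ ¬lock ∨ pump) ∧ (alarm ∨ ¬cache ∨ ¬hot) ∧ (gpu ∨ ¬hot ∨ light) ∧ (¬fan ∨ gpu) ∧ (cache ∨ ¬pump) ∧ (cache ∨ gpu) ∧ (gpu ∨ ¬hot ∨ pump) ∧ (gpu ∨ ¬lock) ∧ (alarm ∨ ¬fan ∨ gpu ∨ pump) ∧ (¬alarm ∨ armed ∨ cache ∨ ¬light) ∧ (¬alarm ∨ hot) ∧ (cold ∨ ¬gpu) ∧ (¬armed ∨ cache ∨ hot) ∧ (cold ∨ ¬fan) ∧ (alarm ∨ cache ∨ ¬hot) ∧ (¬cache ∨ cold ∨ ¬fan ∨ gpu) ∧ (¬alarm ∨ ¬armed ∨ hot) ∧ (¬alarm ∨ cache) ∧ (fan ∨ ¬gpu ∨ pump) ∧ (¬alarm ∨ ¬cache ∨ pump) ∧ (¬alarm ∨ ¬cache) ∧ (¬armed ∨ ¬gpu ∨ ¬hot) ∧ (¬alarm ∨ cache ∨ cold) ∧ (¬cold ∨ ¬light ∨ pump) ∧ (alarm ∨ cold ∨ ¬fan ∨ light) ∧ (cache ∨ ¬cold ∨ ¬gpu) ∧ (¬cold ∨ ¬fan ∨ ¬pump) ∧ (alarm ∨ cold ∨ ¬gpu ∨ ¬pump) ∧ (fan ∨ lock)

light=F, hot=F, cache=T, alarm=F, pump=T, lock=T, fan=F, cold=T, gpu=T, armed=F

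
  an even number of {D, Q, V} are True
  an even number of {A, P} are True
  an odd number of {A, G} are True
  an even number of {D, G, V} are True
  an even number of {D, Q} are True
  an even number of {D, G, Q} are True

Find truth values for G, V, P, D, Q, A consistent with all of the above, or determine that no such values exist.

G=F, V=F, P=T, D=F, Q=F, A=T

{D, Q, V}: 0 true → even ✓
{A, P}: 2 true → even ✓
{A, G}: 1 true → odd ✓
{D, G, V}: 0 true → even ✓
{D, Q}: 0 true → even ✓
{D, G, Q}: 0 true → even ✓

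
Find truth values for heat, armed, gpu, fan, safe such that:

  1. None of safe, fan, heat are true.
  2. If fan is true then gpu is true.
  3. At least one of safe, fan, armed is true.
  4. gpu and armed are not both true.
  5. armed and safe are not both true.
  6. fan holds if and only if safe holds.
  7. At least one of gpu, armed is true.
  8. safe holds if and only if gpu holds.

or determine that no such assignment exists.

heat=F, armed=T, gpu=F, fan=F, safe=F

  (1) {safe, fan, heat}: 0 true — none ✓
  (2) fan=F ⇒ gpu: vacuous ✓
  (3) {safe, fan, armed}: 1 true — at least one ✓
  (4) gpu=F, armed=T — not both ✓
  (5) armed=T, safe=F — not both ✓
  (6) fan=F, safe=F — same ✓
  (7) {gpu, armed}: 1 true — at least one ✓
  (8) safe=F, gpu=F — same ✓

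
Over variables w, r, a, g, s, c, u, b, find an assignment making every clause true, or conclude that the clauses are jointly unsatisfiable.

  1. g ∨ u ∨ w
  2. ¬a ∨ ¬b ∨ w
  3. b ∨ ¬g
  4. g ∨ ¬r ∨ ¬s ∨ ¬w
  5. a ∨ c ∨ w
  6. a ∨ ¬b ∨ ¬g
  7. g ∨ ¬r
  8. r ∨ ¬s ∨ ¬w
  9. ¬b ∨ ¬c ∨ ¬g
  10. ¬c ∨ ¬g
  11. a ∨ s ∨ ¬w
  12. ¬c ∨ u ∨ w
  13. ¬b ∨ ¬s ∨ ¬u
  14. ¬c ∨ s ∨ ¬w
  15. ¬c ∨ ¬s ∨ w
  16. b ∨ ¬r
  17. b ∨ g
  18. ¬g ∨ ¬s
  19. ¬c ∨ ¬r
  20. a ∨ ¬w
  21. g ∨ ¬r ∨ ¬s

Set w = True.
  then (a ∨ ¬w) forces a = True.
Set r = False.
  then (r ∨ ¬s ∨ ¬w) forces s = False.
  then (¬c ∨ s ∨ ¬w) forces c = False.
Set g = False.
  then (b ∨ g) forces b = True.
Set u = True.
All clauses satisfied.

w = True, r = False, a = True, g = False, s = False, c = False, u = True, b = True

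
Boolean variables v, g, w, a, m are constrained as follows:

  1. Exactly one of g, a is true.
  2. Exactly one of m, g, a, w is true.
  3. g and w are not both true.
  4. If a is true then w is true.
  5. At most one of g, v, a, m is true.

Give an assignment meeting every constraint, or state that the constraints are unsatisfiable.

v: False, g: True, w: False, a: False, m: False

  (1) {g, a}: 1 true — exactly one ✓
  (2) {m, g, a, w}: 1 true — exactly one ✓
  (3) g=T, w=F — not both ✓
  (4) a=F ⇒ w: vacuous ✓
  (5) {g, v, a, m}: 1 true — at most one ✓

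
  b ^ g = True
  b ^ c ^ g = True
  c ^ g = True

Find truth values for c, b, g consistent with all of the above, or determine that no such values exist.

c = False, b = False, g = True

b ^ g = F ^ T = True ✓
b ^ c ^ g = F ^ F ^ T = True ✓
c ^ g = F ^ T = True ✓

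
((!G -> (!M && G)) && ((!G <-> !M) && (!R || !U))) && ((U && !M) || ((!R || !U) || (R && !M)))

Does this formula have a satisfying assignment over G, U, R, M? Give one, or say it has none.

G = True, U = False, R = True, M = True

  (!G -> (!M && G)) && ((!G <-> !M) && (!R || !U)) = True
    !G -> (!M && G) = True
      !G = False
      !M && G = False
        !M = False
    (!G <-> !M) && (!R || !U) = True
      !G <-> !M = True
        !G = False
        !M = False
      !R || !U = True
        !R = False
        !U = True
  (U && !M) || ((!R || !U) || (R && !M)) = True
    U && !M = False
      !M = False
    (!R || !U) || (R && !M) = True
      !R || !U = True
        !R = False
        !U = True
      R && !M = False
        !M = False
Both conjuncts True, so the formula holds.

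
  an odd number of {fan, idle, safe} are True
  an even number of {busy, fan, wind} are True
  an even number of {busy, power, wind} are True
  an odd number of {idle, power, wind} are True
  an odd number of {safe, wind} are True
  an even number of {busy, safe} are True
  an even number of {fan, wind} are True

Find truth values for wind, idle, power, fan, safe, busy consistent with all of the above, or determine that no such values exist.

Adding constraints 1, 2, 3, 4, 5 mod 2: every variable appears an even number of times on the left, so the left side is 0.
But the right sides sum to 1 (mod 2). 0 ≠ 1 — the system is inconsistent.

The formula is unsatisfiable.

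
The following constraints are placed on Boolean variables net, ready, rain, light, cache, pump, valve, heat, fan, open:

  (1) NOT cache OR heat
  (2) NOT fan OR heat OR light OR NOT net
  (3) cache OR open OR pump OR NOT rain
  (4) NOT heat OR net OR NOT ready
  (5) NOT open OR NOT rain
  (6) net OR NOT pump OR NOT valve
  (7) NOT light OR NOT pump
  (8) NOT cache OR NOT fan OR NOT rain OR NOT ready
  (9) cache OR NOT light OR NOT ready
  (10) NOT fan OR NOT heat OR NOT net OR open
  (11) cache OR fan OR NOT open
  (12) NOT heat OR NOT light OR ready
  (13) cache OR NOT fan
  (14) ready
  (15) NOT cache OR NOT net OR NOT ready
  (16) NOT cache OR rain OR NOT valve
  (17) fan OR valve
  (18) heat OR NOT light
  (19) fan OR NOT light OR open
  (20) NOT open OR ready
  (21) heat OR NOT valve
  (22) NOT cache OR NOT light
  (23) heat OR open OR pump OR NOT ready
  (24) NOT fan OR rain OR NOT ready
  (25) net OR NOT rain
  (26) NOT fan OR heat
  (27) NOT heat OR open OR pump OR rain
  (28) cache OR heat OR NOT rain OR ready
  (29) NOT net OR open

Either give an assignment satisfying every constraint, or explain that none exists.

Case cache = True:
  (NOT cache OR heat) forces heat = True.
  (ready) forces ready = True.
  (NOT heat OR net OR NOT ready) forces net = True.
  Clause (NOT cache OR NOT net OR NOT ready) is falsified — contradiction.
Case cache = False:
  (cache OR NOT fan) forces fan = False.
  (cache OR fan OR NOT open) forces open = False.
  (ready) forces ready = True.
  (cache OR NOT light OR NOT ready) forces light = False.
  (fan OR valve) forces valve = True.
  (heat OR NOT valve) forces heat = True.
  (NOT heat OR net OR NOT ready) forces net = True.
  Clause (NOT net OR open) is falsified — contradiction.
Both cases fail, so the formula is unsatisfiable.

No satisfying assignment exists.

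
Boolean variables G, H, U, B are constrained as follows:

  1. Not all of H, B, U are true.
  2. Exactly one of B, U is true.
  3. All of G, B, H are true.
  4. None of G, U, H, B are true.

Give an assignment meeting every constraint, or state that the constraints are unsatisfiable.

Case G = True:
  Constraint (4) is violated (G=T) — contradiction.
Case G = False:
  Constraint (3) is violated (G=F) — contradiction.
Both cases fail — unsatisfiable.

The formula is unsatisfiable.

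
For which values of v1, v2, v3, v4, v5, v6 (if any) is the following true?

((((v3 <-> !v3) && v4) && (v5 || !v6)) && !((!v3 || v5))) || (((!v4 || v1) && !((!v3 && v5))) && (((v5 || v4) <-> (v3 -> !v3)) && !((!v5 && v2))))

v1 = True; v2 = False; v3 = False; v4 = True; v5 = False; v6 = True

  ((((v3 <-> !v3) && v4) && (v5 || !v6)) && !((!v3 || v5))) || (((!v4 || v1) && !((!v3 && v5))) && (((v5 || v4) <-> (v3 -> !v3)) && !((!v5 && v2)))) = True
    (((v3 <-> !v3) && v4) && (v5 || !v6)) && !((!v3 || v5)) = False
      ((v3 <-> !v3) && v4) && (v5 || !v6) = False
        (v3 <-> !v3) && v4 = False
          v3 <-> !v3 = False
            !v3 = True
        v5 || !v6 = False
          !v6 = False
      !((!v3 || v5)) = False
        !v3 || v5 = True
          !v3 = True
    ((!v4 || v1) && !((!v3 && v5))) && (((v5 || v4) <-> (v3 -> !v3)) && !((!v5 && v2))) = True
      (!v4 || v1) && !((!v3 && v5)) = True
        !v4 || v1 = True
          !v4 = False
        !((!v3 && v5)) = True
          !v3 && v5 = False
            !v3 = True
      ((v5 || v4) <-> (v3 -> !v3)) && !((!v5 && v2)) = True
        (v5 || v4) <-> (v3 -> !v3) = True
          v5 || v4 = True
          v3 -> !v3 = True
            !v3 = True
        !((!v5 && v2)) = True
          !v5 && v2 = False
            !v5 = True
The formula evaluates to True.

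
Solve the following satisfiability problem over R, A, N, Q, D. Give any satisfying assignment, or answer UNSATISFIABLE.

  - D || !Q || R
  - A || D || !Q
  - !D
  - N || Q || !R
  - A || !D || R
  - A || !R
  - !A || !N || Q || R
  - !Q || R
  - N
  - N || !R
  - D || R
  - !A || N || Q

R = True, A = True, N = True, Q = True, D = False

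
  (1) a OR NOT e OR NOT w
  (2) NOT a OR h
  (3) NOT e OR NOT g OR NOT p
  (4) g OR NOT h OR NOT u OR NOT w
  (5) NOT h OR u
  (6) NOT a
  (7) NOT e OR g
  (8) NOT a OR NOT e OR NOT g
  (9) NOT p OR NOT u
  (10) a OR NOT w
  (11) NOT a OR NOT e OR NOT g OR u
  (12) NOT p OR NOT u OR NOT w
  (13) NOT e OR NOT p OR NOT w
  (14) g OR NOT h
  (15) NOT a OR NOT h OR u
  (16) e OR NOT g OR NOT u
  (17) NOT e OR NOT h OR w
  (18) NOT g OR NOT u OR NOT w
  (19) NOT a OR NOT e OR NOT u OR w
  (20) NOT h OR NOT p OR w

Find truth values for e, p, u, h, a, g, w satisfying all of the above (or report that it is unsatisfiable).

e = False; p = False; u = False; h = False; a = False; g = True; w = False

Unit clause (NOT a) forces a = False.
In (a OR NOT w) only NOT w is left, so w = False.
Set e = False.
Set p = False.
Set u = False.
  then (NOT h OR u) forces h = False.
Set g = True.
All clauses satisfied.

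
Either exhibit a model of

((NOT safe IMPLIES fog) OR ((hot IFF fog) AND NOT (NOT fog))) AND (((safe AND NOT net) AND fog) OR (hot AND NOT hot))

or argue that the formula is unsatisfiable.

safe: True, hot: False, net: False, fog: True

  (NOT safe IMPLIES fog) OR ((hot IFF fog) AND NOT (NOT fog)) = True
    NOT safe IMPLIES fog = True
      NOT safe = False
    (hot IFF fog) AND NOT (NOT fog) = False
      hot IFF fog = False
      NOT (NOT fog) = True
        NOT fog = False
  ((safe AND NOT net) AND fog) OR (hot AND NOT hot) = True
    (safe AND NOT net) AND fog = True
      safe AND NOT net = True
        NOT net = True
    hot AND NOT hot = False
      NOT hot = True
Both conjuncts True, so the formula holds.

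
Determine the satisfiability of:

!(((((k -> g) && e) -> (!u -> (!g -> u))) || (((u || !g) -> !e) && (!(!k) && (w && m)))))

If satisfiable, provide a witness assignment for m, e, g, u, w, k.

m: False, e: True, g: False, u: False, w: True, k: False

  !(((((k -> g) && e) -> (!u -> (!g -> u))) || (((u || !g) -> !e) && (!(!k) && (w && m))))) = True
    (((k -> g) && e) -> (!u -> (!g -> u))) || (((u || !g) -> !e) && (!(!k) && (w && m))) = False
      ((k -> g) && e) -> (!u -> (!g -> u)) = False
        (k -> g) && e = True
          k -> g = True
        !u -> (!g -> u) = False
          !u = True
          !g -> u = False
            !g = True
      ((u || !g) -> !e) && (!(!k) && (w && m)) = False
        (u || !g) -> !e = False
          u || !g = True
            !g = True
          !e = False
        !(!k) && (w && m) = False
          !(!k) = False
            !k = True
          w && m = False
The formula evaluates to True.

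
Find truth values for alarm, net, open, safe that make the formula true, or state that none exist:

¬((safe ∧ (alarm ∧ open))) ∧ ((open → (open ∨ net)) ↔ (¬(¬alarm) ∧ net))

alarm: True; net: True; open: True; safe: False

  ¬((safe ∧ (alarm ∧ open))) = True
    safe ∧ (alarm ∧ open) = False
      alarm ∧ open = True
  (open → (open ∨ net)) ↔ (¬(¬alarm) ∧ net) = True
    open → (open ∨ net) = True
      open ∨ net = True
    ¬(¬alarm) ∧ net = True
      ¬(¬alarm) = True
        ¬alarm = False
Both conjuncts True, so the formula holds.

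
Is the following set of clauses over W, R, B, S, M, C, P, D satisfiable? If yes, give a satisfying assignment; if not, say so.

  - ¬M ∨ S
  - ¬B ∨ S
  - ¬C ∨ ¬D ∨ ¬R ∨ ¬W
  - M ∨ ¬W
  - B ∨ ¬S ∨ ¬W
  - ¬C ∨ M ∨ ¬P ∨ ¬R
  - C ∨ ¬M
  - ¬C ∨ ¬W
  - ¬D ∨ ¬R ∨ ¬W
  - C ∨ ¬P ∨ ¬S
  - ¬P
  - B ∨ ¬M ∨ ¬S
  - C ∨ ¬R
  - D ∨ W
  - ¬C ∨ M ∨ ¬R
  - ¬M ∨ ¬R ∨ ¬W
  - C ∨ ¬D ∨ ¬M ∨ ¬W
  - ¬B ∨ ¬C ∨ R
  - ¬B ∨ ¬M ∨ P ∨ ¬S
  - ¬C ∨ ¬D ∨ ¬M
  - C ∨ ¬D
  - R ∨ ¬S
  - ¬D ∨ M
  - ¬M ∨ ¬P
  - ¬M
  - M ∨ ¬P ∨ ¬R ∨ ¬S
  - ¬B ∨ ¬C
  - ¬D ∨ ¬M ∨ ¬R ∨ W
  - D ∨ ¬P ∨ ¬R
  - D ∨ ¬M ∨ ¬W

Case M = True:
  Clause (¬M) is falsified — contradiction.
Case M = False:
  (M ∨ ¬W) forces W = False.
  (¬P) forces P = False.
  (D ∨ W) forces D = True.
  Clause (¬D ∨ M) is falsified — contradiction.
Both cases fail, so the formula is unsatisfiable.

No satisfying assignment exists.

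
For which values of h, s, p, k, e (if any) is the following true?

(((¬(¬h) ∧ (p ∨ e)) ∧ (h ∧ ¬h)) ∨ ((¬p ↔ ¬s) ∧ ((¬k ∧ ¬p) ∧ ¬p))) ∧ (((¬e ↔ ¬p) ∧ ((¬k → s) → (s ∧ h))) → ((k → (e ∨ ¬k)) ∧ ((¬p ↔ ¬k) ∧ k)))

h: False, s: False, p: False, k: False, e: True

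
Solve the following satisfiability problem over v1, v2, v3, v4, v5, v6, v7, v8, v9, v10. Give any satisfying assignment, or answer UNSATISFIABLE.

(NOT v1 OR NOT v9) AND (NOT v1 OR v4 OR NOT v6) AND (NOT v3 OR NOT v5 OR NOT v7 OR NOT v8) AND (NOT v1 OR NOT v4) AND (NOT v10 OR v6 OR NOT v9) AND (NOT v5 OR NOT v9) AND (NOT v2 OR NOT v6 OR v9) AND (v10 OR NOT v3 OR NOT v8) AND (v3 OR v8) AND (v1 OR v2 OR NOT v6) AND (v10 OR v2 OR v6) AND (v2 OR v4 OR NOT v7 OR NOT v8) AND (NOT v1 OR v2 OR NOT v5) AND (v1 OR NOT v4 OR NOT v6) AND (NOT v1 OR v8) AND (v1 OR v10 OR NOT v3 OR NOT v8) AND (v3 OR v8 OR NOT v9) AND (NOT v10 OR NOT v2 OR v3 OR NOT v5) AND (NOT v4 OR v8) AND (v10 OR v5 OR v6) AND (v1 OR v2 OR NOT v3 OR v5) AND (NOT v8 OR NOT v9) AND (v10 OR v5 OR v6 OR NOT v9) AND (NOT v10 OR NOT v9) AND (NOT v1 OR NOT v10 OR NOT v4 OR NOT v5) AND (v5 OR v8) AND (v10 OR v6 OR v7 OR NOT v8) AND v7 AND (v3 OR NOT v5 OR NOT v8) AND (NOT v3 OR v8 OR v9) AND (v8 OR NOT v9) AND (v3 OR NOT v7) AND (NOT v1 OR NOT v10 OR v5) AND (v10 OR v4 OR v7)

v1: False, v2: True, v3: True, v4: True, v5: False, v6: False, v7: True, v8: True, v9: False, v10: True

Unit clause (v7) forces v7 = True.
In (v3 OR NOT v7) only v3 is left, so v3 = True.
Set v1 = False.
Set v2 = True.
Set v4 = True.
  then (v1 OR NOT v4 OR NOT v6) forces v6 = False.
  then (NOT v4 OR v8) forces v8 = True.
  then (NOT v8 OR NOT v9) forces v9 = False.
  then (NOT v3 OR NOT v5 OR NOT v7 OR NOT v8) forces v5 = False.
  then (v10 OR NOT v3 OR NOT v8) forces v10 = True.
All clauses satisfied.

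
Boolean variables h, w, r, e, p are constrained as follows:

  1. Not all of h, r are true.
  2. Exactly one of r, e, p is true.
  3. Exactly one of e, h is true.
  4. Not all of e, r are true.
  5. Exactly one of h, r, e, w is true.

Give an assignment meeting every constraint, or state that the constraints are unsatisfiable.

h = True, w = False, r = False, e = False, p = True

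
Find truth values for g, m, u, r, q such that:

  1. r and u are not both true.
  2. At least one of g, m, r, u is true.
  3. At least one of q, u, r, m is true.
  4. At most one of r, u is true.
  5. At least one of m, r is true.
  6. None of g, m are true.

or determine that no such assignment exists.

g = False, m = False, u = False, r = True, q = False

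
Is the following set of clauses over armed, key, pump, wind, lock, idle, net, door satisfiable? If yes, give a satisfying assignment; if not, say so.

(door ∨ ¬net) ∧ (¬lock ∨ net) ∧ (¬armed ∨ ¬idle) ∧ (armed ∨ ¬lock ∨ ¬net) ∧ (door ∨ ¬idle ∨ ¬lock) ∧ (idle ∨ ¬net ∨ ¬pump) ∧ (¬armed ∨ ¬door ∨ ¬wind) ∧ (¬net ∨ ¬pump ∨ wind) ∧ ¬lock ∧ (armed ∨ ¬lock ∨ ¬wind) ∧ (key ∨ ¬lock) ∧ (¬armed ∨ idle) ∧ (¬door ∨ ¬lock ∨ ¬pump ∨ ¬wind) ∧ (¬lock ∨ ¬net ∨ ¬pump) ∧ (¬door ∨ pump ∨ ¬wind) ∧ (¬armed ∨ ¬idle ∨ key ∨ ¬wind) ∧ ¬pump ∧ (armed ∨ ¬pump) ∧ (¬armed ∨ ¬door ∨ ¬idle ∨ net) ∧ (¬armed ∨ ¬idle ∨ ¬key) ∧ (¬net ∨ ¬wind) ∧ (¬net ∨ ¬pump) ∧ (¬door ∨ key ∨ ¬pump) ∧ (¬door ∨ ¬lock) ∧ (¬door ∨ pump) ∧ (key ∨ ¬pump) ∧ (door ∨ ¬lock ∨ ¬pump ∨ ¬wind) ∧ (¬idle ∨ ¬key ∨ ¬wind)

armed = False, key = False, pump = False, wind = False, lock = False, idle = True, net = False, door = False

Unit clause (¬lock) forces lock = False.
Unit clause (¬pump) forces pump = False.
In (¬door ∨ pump) only ¬door is left, so door = False.
In (door ∨ ¬net) only ¬net is left, so net = False.
Try armed = True:
  (¬armed ∨ ¬idle) forces idle = False.
  clause (¬armed ∨ idle) is falsified — backtrack.
So armed = False.
Set key = False.
Set wind = False.
Set idle = True.
All clauses satisfied.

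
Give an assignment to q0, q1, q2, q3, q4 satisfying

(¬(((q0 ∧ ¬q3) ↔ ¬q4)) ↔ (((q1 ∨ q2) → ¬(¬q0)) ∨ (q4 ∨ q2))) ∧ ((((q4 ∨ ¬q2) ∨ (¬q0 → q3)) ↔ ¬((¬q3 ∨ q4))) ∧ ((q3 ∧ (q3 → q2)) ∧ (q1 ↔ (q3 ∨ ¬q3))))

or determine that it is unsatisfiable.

q0 = False, q1 = True, q2 = True, q3 = True, q4 = False

  ¬(((q0 ∧ ¬q3) ↔ ¬q4)) ↔ (((q1 ∨ q2) → ¬(¬q0)) ∨ (q4 ∨ q2)) = True
    ¬(((q0 ∧ ¬q3) ↔ ¬q4)) = True
      (q0 ∧ ¬q3) ↔ ¬q4 = False
        q0 ∧ ¬q3 = False
          ¬q3 = False
        ¬q4 = True
    ((q1 ∨ q2) → ¬(¬q0)) ∨ (q4 ∨ q2) = True
      (q1 ∨ q2) → ¬(¬q0) = False
        q1 ∨ q2 = True
        ¬(¬q0) = False
          ¬q0 = True
      q4 ∨ q2 = True
  (((q4 ∨ ¬q2) ∨ (¬q0 → q3)) ↔ ¬((¬q3 ∨ q4))) ∧ ((q3 ∧ (q3 → q2)) ∧ (q1 ↔ (q3 ∨ ¬q3))) = True
    ((q4 ∨ ¬q2) ∨ (¬q0 → q3)) ↔ ¬((¬q3 ∨ q4)) = True
      (q4 ∨ ¬q2) ∨ (¬q0 → q3) = True
        q4 ∨ ¬q2 = False
          ¬q2 = False
        ¬q0 → q3 = True
          ¬q0 = True
      ¬((¬q3 ∨ q4)) = True
        ¬q3 ∨ q4 = False
          ¬q3 = False
    (q3 ∧ (q3 → q2)) ∧ (q1 ↔ (q3 ∨ ¬q3)) = True
      q3 ∧ (q3 → q2) = True
        q3 → q2 = True
      q1 ↔ (q3 ∨ ¬q3) = True
        q3 ∨ ¬q3 = True
          ¬q3 = False
Both conjuncts True, so the formula holds.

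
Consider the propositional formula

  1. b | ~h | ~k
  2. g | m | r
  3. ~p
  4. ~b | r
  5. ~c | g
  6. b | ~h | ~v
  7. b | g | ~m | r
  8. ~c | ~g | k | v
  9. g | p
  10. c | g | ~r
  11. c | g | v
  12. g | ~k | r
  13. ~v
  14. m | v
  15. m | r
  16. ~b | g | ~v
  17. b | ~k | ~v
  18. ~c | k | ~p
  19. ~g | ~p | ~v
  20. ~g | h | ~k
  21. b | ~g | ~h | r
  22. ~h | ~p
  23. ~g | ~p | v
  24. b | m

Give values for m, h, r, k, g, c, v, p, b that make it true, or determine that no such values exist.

m = True, h = True, r = True, k = True, g = True, c = True, v = False, p = False, b = True

Unit clause (~p) forces p = False.
In (g | p) only g is left, so g = True.
Unit clause (~v) forces v = False.
In (m | v) only m is left, so m = True.
Set h = True.
Set r = True.
Set k = True.
  then (b | ~h | ~k) forces b = True.
Set c = True.
All clauses satisfied.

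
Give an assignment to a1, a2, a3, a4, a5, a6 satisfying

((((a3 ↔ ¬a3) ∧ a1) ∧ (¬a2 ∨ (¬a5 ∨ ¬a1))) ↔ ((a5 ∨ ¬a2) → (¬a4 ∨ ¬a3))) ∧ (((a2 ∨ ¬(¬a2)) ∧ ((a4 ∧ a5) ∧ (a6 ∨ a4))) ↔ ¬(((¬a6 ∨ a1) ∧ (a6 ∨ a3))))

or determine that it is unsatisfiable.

a1: False, a2: False, a3: True, a4: True, a5: False, a6: False

  (((a3 ↔ ¬a3) ∧ a1) ∧ (¬a2 ∨ (¬a5 ∨ ¬a1))) ↔ ((a5 ∨ ¬a2) → (¬a4 ∨ ¬a3)) = True
    ((a3 ↔ ¬a3) ∧ a1) ∧ (¬a2 ∨ (¬a5 ∨ ¬a1)) = False
      (a3 ↔ ¬a3) ∧ a1 = False
        a3 ↔ ¬a3 = False
          ¬a3 = False
      ¬a2 ∨ (¬a5 ∨ ¬a1) = True
        ¬a2 = True
        ¬a5 ∨ ¬a1 = True
          ¬a5 = True
          ¬a1 = True
    (a5 ∨ ¬a2) → (¬a4 ∨ ¬a3) = False
      a5 ∨ ¬a2 = True
        ¬a2 = True
      ¬a4 ∨ ¬a3 = False
        ¬a4 = False
        ¬a3 = False
  ((a2 ∨ ¬(¬a2)) ∧ ((a4 ∧ a5) ∧ (a6 ∨ a4))) ↔ ¬(((¬a6 ∨ a1) ∧ (a6 ∨ a3))) = True
    (a2 ∨ ¬(¬a2)) ∧ ((a4 ∧ a5) ∧ (a6 ∨ a4)) = False
      a2 ∨ ¬(¬a2) = False
        ¬(¬a2) = False
          ¬a2 = True
      (a4 ∧ a5) ∧ (a6 ∨ a4) = False
        a4 ∧ a5 = False
        a6 ∨ a4 = True
    ¬(((¬a6 ∨ a1) ∧ (a6 ∨ a3))) = False
      (¬a6 ∨ a1) ∧ (a6 ∨ a3) = True
        ¬a6 ∨ a1 = True
          ¬a6 = True
        a6 ∨ a3 = True
Both conjuncts True, so the formula holds.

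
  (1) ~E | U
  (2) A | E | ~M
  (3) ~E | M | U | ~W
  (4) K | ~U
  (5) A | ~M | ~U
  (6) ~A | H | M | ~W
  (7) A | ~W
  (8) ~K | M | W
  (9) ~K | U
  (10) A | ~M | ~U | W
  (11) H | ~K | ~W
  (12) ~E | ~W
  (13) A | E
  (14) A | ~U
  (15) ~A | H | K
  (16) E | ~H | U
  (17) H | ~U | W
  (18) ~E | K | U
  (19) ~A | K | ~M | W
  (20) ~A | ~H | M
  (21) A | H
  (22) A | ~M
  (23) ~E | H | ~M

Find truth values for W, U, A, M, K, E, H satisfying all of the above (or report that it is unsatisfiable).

Set W = True.
  then (A | ~W) forces A = True.
  then (~E | ~W) forces E = False.
Set U = True.
  then (K | ~U) forces K = True.
  then (H | ~K | ~W) forces H = True.
  then (~A | ~H | M) forces M = True.
All clauses satisfied.

W: True; U: True; A: True; M: True; K: True; E: False; H: True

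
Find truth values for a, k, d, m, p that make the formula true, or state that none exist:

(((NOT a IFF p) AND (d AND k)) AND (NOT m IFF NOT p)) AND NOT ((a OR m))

Unsatisfiable — no assignment works.

Case a = True: the conjunct NOT ((a OR m)) becomes NOT ((True OR m)) = False.
Case a = False: the formula simplifies to ((p AND (d AND k)) AND (NOT m IFF NOT p)) AND NOT m.
  m = True: the conjunct NOT m is False.
  m = False: simplifies to (p AND (d AND k)) AND NOT p.
    p = True: the conjunct NOT p is False.
    p = False: the conjunct p is False.
Both cases fail — unsatisfiable.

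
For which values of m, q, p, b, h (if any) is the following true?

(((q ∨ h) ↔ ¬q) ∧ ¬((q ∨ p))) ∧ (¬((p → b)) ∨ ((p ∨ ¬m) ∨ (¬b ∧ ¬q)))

m: False, q: False, p: False, b: False, h: True

  ((q ∨ h) ↔ ¬q) ∧ ¬((q ∨ p)) = True
    (q ∨ h) ↔ ¬q = True
      q ∨ h = True
      ¬q = True
    ¬((q ∨ p)) = True
      q ∨ p = False
  ¬((p → b)) ∨ ((p ∨ ¬m) ∨ (¬b ∧ ¬q)) = True
    ¬((p → b)) = False
      p → b = True
    (p ∨ ¬m) ∨ (¬b ∧ ¬q) = True
      p ∨ ¬m = True
        ¬m = True
      ¬b ∧ ¬q = True
        ¬b = True
        ¬q = True
Both conjuncts True, so the formula holds.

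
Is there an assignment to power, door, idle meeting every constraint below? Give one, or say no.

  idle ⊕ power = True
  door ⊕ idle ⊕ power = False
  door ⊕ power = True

power = False, door = True, idle = True

idle ⊕ power = T ⊕ F = True ✓
door ⊕ idle ⊕ power = T ⊕ T ⊕ F = False ✓
door ⊕ power = T ⊕ F = True ✓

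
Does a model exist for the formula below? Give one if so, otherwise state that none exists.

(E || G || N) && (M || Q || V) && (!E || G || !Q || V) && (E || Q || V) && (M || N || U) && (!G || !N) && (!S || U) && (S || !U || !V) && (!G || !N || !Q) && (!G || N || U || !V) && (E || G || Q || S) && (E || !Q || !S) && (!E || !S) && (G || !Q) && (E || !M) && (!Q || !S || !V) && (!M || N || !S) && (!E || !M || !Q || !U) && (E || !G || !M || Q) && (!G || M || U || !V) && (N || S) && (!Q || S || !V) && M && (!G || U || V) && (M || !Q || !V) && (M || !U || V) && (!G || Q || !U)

U = False, N = True, G = False, M = True, E = True, S = False, V = True, Q = False

Unit clause (M) forces M = True.
In (E || !M) only E is left, so E = True.
In (!E || !S) only !S is left, so S = False.
In (N || S) only N is left, so N = True.
In (!G || !N) only !G is left, so G = False.
In (G || !Q) only !Q is left, so Q = False.
Set U = False.
Set V = True.
All clauses satisfied.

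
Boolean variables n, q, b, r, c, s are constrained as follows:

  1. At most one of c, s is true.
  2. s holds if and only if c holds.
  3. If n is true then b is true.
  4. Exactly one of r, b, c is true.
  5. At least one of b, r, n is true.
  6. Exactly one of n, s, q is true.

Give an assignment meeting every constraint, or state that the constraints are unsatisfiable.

n=F, q=T, b=T, r=F, c=F, s=F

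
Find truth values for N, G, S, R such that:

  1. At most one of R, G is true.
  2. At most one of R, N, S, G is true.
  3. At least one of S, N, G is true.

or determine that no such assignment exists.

N = False, G = False, S = True, R = False

  (1) {R, G}: 0 true — at most one ✓
  (2) {R, N, S, G}: 1 true — at most one ✓
  (3) {S, N, G}: 1 true — at least one ✓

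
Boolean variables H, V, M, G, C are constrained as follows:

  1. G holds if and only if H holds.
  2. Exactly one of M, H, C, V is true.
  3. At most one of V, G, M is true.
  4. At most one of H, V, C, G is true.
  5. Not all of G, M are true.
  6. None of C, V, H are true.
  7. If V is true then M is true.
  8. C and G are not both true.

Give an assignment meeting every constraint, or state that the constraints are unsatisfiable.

H = False, V = False, M = True, G = False, C = False

  (1) G=F, H=F — same ✓
  (2) {M, H, C, V}: 1 true — exactly one ✓
  (3) {V, G, M}: 1 true — at most one ✓
  (4) {H, V, C, G}: 0 true — at most one ✓
  (5) {G, M}: 1/2 true — not all ✓
  (6) {C, V, H}: 0 true — none ✓
  (7) V=F ⇒ M: vacuous ✓
  (8) C=F, G=F — not both ✓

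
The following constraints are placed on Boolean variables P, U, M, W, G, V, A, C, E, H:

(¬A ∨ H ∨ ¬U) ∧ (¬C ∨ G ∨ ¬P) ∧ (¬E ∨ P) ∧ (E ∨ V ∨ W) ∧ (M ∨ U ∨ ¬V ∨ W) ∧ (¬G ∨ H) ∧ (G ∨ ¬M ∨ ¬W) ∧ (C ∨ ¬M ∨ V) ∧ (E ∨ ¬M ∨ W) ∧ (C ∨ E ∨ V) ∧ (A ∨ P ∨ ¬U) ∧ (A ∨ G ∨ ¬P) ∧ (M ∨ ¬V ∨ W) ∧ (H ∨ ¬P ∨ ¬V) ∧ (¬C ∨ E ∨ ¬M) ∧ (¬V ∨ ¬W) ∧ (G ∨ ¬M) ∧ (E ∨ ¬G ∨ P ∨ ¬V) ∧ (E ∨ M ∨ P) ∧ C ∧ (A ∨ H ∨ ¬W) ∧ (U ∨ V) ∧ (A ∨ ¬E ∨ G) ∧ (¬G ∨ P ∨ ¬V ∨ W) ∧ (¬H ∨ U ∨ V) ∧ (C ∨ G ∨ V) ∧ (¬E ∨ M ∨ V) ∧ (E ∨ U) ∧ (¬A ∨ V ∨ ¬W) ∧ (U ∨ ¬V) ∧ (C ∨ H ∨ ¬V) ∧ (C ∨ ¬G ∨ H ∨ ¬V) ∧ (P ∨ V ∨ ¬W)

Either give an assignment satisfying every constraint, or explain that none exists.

Unit clause (C) forces C = True.
Try P = False:
  (¬E ∨ P) forces E = False.
  (¬C ∨ E ∨ ¬M) forces M = False.
  clause (E ∨ M ∨ P) is falsified — backtrack.
So P = True.
  then (¬C ∨ G ∨ ¬P) forces G = True.
  then (¬G ∨ H) forces H = True.
Set U = True.
Set M = True.
  then (¬C ∨ E ∨ ¬M) forces E = True.
Set W = True.
  then (¬V ∨ ¬W) forces V = False.
  then (¬A ∨ V ∨ ¬W) forces A = False.
All clauses satisfied.

P = True, U = True, M = True, W = True, G = True, V = False, A = False, C = True, E = True, H = True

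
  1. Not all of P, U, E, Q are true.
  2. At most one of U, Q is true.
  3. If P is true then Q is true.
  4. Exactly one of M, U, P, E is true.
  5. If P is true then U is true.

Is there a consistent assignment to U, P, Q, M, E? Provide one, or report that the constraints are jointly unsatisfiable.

U=F, P=F, Q=F, M=T, E=F

  (1) {P, U, E, Q}: 0/4 true — not all ✓
  (2) {U, Q}: 0 true — at most one ✓
  (3) P=F ⇒ Q: vacuous ✓
  (4) {M, U, P, E}: 1 true — exactly one ✓
  (5) P=F ⇒ U: vacuous ✓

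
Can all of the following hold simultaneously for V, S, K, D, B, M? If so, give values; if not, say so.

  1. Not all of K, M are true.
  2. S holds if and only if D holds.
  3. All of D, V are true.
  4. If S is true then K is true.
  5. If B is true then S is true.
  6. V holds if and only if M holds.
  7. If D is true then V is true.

Unsatisfiable

Case V = True:
  (3) forces D = True.
  (2) with D=T forces S = True.
  (4) with S=T forces K = True.
  (1) with K=T forces M = False.
  Constraint (6) is violated (V=T, M=F) — contradiction.
Case V = False:
  Constraint (3) is violated (V=F) — contradiction.
Both cases fail — unsatisfiable.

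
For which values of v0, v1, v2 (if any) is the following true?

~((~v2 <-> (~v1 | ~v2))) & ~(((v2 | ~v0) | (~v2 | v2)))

The conjunct ~(((v2 | ~v0) | (~v2 | v2))) is unsatisfiable on its own:
  v0=F, v2=F: evaluates to False.
  v0=F, v2=T: evaluates to False.
  v0=T, v2=F: evaluates to False.
  v0=T, v2=T: evaluates to False.
So the whole conjunction is unsatisfiable.

Unsatisfiable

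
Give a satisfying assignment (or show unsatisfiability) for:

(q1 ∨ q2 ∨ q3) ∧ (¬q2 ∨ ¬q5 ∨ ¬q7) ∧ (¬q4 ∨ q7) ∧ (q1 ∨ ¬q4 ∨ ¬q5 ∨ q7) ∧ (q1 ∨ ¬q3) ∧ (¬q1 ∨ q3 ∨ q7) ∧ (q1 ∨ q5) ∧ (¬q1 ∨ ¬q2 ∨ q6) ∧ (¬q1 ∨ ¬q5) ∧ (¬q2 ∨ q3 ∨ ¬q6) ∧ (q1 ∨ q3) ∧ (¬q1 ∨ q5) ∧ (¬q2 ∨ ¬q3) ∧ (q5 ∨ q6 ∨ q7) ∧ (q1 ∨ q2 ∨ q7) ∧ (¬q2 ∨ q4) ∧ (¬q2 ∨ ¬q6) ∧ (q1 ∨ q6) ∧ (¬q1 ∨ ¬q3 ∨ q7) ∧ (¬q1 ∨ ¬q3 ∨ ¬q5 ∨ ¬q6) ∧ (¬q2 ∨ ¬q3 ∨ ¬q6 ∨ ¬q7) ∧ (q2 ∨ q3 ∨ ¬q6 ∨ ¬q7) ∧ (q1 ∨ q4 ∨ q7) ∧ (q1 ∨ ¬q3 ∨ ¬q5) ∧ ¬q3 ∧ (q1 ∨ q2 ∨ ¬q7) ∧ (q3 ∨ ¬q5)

Case q1 = True:
  (¬q1 ∨ ¬q5) forces q5 = False.
  Clause (¬q1 ∨ q5) is falsified — contradiction.
Case q1 = False:
  (q1 ∨ ¬q3) forces q3 = False.
  Clause (q1 ∨ q3) is falsified — contradiction.
Both cases fail, so the formula is unsatisfiable.

Unsatisfiable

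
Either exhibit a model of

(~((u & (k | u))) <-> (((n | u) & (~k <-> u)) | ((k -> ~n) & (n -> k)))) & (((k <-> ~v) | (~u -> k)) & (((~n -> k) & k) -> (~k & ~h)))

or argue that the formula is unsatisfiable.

k=F; h=T; n=F; u=F; v=T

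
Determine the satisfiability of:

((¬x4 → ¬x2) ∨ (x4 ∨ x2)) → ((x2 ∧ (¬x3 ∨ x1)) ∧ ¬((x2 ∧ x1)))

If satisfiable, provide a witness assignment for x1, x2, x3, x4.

x1 = False, x2 = True, x3 = False, x4 = False

  ((¬x4 → ¬x2) ∨ (x4 ∨ x2)) → ((x2 ∧ (¬x3 ∨ x1)) ∧ ¬((x2 ∧ x1))) = True
    (¬x4 → ¬x2) ∨ (x4 ∨ x2) = True
      ¬x4 → ¬x2 = False
        ¬x4 = True
        ¬x2 = False
      x4 ∨ x2 = True
    (x2 ∧ (¬x3 ∨ x1)) ∧ ¬((x2 ∧ x1)) = True
      x2 ∧ (¬x3 ∨ x1) = True
        ¬x3 ∨ x1 = True
          ¬x3 = True
      ¬((x2 ∧ x1)) = True
        x2 ∧ x1 = False
The formula evaluates to True.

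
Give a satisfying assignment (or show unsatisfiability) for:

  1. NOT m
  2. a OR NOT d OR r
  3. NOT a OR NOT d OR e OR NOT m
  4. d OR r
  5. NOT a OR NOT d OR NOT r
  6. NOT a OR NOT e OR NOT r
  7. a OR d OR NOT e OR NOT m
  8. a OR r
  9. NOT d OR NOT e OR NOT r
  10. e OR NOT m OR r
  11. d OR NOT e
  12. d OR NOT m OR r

e: False, d: False, m: False, r: True, a: True

Unit clause (NOT m) forces m = False.
Set e = False.
Set d = False.
  then (d OR r) forces r = True.
Set a = True.
All clauses satisfied.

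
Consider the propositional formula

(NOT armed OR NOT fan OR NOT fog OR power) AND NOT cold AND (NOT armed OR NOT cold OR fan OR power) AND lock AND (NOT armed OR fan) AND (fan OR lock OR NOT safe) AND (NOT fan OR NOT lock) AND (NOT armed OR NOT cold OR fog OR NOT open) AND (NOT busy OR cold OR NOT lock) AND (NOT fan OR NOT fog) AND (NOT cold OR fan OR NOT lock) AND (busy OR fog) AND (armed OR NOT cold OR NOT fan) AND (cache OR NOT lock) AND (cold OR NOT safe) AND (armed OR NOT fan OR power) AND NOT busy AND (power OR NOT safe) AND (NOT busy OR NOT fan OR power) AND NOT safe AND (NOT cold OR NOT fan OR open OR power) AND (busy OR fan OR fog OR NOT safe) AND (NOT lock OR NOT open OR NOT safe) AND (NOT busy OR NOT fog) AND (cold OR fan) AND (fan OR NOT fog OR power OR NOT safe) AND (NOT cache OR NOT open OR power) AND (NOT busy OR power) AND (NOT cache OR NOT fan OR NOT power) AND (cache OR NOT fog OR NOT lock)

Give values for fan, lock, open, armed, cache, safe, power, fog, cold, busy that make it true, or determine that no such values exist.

Case lock = True:
  (NOT cold) forces cold = False.
  (NOT fan OR NOT lock) forces fan = False.
  Clause (cold OR fan) is falsified — contradiction.
Case lock = False:
  Clause (lock) is falsified — contradiction.
Both cases fail, so the formula is unsatisfiable.

Unsatisfiable — no assignment works.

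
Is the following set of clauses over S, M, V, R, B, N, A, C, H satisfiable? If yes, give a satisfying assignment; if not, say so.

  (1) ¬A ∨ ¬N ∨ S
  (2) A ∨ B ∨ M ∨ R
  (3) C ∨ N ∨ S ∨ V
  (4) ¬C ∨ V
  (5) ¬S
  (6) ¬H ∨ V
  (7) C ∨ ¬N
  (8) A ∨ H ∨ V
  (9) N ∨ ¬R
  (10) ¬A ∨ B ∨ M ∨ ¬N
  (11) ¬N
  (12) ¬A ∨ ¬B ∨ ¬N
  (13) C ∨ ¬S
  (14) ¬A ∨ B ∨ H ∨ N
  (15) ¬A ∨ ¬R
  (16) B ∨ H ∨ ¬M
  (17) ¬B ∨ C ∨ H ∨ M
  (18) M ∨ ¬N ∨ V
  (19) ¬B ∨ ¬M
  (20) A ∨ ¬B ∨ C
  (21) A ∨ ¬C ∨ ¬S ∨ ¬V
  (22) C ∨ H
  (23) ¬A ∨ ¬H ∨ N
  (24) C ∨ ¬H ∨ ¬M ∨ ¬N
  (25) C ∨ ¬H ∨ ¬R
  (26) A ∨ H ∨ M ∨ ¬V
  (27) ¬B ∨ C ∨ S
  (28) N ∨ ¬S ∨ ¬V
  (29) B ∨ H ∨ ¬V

S = False; M = True; V = True; R = False; B = False; N = False; A = False; C = False; H = True

Unit clause (¬S) forces S = False.
Unit clause (¬N) forces N = False.
In (N ∨ ¬R) only ¬R is left, so R = False.
Set M = True.
  then (¬B ∨ ¬M) forces B = False.
  then (B ∨ H ∨ ¬M) forces H = True.
  then (¬A ∨ ¬H ∨ N) forces A = False.
  then (¬H ∨ V) forces V = True.
Set C = False.
All clauses satisfied.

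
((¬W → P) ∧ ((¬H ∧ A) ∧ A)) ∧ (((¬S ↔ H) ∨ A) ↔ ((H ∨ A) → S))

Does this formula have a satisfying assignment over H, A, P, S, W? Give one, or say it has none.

H = False; A = True; P = False; S = True; W = True

  (¬W → P) ∧ ((¬H ∧ A) ∧ A) = True
    ¬W → P = True
      ¬W = False
    (¬H ∧ A) ∧ A = True
      ¬H ∧ A = True
        ¬H = True
  ((¬S ↔ H) ∨ A) ↔ ((H ∨ A) → S) = True
    (¬S ↔ H) ∨ A = True
      ¬S ↔ H = True
        ¬S = False
    (H ∨ A) → S = True
      H ∨ A = True
Both conjuncts True, so the formula holds.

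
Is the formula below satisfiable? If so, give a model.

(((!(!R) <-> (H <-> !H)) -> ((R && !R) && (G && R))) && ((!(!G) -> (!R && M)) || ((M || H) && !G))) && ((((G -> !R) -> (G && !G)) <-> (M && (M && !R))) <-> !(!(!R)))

Unsatisfiable — no assignment works.

Case R = True: the formula simplifies to (!((H <-> !H)) && (!G || ((M || H) && !G))) && (!G -> (G && !G)).
  G = True: the conjunct !G || ((M || H) && !G) becomes !True || ((M || H) && False) = False.
  G = False: the conjunct !G -> (G && !G) becomes !False -> (False && True) = False.
Case R = False: the formula simplifies to ((H <-> !H) && ((!(!G) -> M) || ((M || H) && !G))) && ((G && !G) <-> (M && M)).
  H = True: the conjunct H <-> !H becomes True <-> !True = False.
  H = False: the conjunct H <-> !H becomes False <-> !False = False.
Both cases fail — unsatisfiable.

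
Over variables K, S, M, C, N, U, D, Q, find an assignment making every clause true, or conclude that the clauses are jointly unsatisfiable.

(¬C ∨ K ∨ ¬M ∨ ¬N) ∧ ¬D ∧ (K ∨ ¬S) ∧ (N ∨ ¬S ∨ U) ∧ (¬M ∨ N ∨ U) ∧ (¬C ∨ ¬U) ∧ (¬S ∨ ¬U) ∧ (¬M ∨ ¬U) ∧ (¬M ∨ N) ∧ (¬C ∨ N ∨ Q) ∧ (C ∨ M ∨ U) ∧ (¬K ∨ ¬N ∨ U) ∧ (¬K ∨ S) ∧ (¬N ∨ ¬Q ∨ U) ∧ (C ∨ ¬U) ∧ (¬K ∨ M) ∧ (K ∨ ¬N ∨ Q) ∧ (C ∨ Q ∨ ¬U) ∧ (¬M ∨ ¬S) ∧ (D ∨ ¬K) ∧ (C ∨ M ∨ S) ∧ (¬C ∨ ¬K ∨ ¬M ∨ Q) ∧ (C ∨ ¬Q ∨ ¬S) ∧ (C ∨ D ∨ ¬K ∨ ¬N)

Unit clause (¬D) forces D = False.
In (D ∨ ¬K) only ¬K is left, so K = False.
In (K ∨ ¬S) only ¬S is left, so S = False.
Set M = False.
  then (C ∨ M ∨ S) forces C = True.
  then (¬C ∨ ¬U) forces U = False.
Try N = True:
  (¬N ∨ ¬Q ∨ U) forces Q = False.
  clause (K ∨ ¬N ∨ Q) is falsified — backtrack.
So N = False.
  then (¬C ∨ N ∨ Q) forces Q = True.
All clauses satisfied.

K = False, S = False, M = False, C = True, N = False, U = False, D = False, Q = True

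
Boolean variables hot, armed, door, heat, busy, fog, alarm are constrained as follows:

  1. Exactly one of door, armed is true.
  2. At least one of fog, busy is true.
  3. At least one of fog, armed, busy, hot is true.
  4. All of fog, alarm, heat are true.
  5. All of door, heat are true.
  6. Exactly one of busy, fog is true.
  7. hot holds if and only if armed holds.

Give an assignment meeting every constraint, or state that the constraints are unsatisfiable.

hot = False, armed = False, door = True, heat = True, busy = False, fog = True, alarm = True

  (1) {door, armed}: 1 true — exactly one ✓
  (2) {fog, busy}: 1 true — at least one ✓
  (3) {fog, armed, busy, hot}: 1 true — at least one ✓
  (4) {fog, alarm, heat}: all 3 true ✓
  (5) {door, heat}: all 2 true ✓
  (6) {busy, fog}: 1 true — exactly one ✓
  (7) hot=F, armed=F — same ✓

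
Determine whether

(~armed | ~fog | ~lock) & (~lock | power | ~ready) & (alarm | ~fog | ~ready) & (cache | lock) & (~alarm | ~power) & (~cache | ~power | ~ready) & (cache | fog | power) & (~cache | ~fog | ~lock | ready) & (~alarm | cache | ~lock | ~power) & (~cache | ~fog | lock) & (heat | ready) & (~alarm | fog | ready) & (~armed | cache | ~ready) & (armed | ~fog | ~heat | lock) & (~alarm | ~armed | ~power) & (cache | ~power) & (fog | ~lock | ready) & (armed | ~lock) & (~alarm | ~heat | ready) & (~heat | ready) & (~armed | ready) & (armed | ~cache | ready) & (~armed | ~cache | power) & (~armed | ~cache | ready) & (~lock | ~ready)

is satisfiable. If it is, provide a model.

ready = True, lock = False, alarm = False, armed = False, fog = False, heat = False, cache = True, power = False

Try ready = False:
  (heat | ready) forces heat = True.
  clause (~heat | ready) is falsified — backtrack.
So ready = True.
  then (~lock | ~ready) forces lock = False.
  then (cache | lock) forces cache = True.
  then (~cache | ~power | ~ready) forces power = False.
  then (~cache | ~fog | lock) forces fog = False.
  then (~armed | ~cache | power) forces armed = False.
Set alarm = False.
Set heat = False.
All clauses satisfied.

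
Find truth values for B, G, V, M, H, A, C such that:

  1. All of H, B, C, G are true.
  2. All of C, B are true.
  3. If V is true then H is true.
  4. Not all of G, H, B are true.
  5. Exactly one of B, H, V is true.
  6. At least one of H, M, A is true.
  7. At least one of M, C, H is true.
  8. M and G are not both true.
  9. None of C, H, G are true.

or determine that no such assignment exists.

No satisfying assignment exists.

Case G = True:
  Constraint (9) is violated (G=T) — contradiction.
Case G = False:
  Constraint (1) is violated (G=F) — contradiction.
Both cases fail — unsatisfiable.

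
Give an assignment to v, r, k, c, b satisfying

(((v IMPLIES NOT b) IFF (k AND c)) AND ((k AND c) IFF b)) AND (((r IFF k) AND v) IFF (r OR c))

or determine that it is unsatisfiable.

No satisfying assignment exists.

Case c = True: the formula simplifies to (((v IMPLIES NOT b) IFF k) AND (k IFF b)) AND ((r IFF k) AND v).
  v = True: simplifies to ((NOT b IFF k) AND (k IFF b)) AND (r IFF k).
    k = True: simplifies to (NOT b AND b) AND r.
      b = True: the conjunct NOT b is False.
      b = False: the conjunct b is False.
    k = False: simplifies to (b AND NOT b) AND NOT r.
      b = True: the conjunct NOT b is False.
      b = False: the conjunct b is False.
  v = False: the conjunct v is False.
Case c = False: the formula simplifies to (NOT ((v IMPLIES NOT b)) AND NOT b) AND (((r IFF k) AND v) IFF r).
  b = True: the conjunct NOT b is False.
  b = False: the conjunct NOT ((v IMPLIES NOT b)) becomes NOT ((v IMPLIES True)) = False.
Both cases fail — unsatisfiable.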